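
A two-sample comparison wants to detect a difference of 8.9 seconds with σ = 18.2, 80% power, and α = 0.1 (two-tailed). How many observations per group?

n per group = 2(z_α/2 + z_β)²σ²/d² = 2×(1.645 + 0.84)²×18.2²/8.9² = 51.6 → n = 52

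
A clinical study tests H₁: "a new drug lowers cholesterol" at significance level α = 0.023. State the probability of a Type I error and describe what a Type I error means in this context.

P(Type I error) = α = 0.023. A Type I error is rejecting H₀ when H₀ is actually true (false positive) — here, concluding that a new drug lowers cholesterol when in fact this is not the case. Consequence: approving an ineffective drug — patients take a useless medication and may skip effective alternatives.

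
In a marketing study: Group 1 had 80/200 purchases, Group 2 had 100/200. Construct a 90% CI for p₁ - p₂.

p̂₁ = 0.4, p̂₂ = 0.5. Difference = -0.1. CI = (-0.181, -0.019)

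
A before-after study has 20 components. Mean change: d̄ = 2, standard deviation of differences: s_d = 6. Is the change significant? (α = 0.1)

t = d̄/(s_d/√n) = 2/(6/√20) = 1.491. df = 19, critical t = ±1.729. Fail to reject H₀.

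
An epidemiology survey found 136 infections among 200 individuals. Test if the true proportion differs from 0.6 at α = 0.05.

p̂ = 0.68, p₀ = 0.6. z = (p̂ - p₀)/√(p₀(1-p₀)/n) = 2.309. Critical: ±1.96. Reject H₀.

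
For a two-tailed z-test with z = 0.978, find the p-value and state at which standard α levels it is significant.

p = 2·P(Z > |0.978|) = 2·(1 - Φ(0.978)) ≈ 0.3281. Not significant at any standard level.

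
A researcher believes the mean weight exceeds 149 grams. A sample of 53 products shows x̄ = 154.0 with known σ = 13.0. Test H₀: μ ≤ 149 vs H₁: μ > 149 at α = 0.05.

z = 2.8. Critical value: 1.645. Reject H₀.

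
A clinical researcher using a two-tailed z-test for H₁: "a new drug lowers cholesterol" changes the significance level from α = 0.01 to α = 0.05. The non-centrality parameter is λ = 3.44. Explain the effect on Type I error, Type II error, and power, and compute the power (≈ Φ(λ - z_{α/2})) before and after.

Increasing α from 0.01 to 0.05:
• Type I error rate increases (α is the Type I rate by definition).
• Critical value moves from z_{α/2} = 2.576 to 1.96, so power = Φ(λ - z_{α/2}) goes from Φ(3.44 - 2.576) = 0.806 to Φ(3.44 - 1.96) = 0.931.
• Type II error rate β = 1 - power therefore decreases (0.194 → 0.069).
Appropriate when false negatives are costly — here, shelving an effective drug — patients miss out on a treatment that would have helped.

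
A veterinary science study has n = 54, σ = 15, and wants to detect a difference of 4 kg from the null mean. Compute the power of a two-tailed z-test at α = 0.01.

SE = σ/√n = 15/√54 = 2.041. Non-centrality λ = d/SE = 4/2.041 = 1.96. Power ≈ Φ(λ - z_{α/2}) = Φ(1.96 - 2.576) = Φ(-0.616) = 0.269.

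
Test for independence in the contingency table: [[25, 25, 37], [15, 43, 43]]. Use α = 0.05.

χ² = 6.709. df = 2, critical = 5.991. Reject H₀. Variables are dependent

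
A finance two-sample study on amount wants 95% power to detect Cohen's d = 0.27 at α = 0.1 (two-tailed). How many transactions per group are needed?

z_{α/2} = 1.645, z_β = Φ⁻¹(0.95) = 1.645. For small effect (d = 0.27): n per group = 2(z_{α/2} + z_β)²/d² = 2(1.645 + 1.645)²/0.27² = 297.0 → 297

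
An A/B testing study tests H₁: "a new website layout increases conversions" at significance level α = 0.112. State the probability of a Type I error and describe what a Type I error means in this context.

P(Type I error) = α = 0.112. A Type I error is rejecting H₀ when H₀ is actually true (false positive) — here, concluding that a new website layout increases conversions when in fact this is not the case. Consequence: rolling out a layout that doesn't actually help — wasted engineering effort.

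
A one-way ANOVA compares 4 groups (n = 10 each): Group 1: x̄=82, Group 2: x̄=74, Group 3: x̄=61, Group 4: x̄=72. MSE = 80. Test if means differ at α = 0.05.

Grand mean = 72.25. SS_between = 2247.5, MS_between = 749.17. F = 9.365, F_crit ≈ 2.866. Reject H₀.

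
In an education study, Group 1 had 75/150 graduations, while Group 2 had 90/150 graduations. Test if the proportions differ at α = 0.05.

p̂₁ = 0.5, p̂₂ = 0.6, pooled p̂ = 0.55. z = -1.741. Critical: ±1.96. Fail to reject H₀.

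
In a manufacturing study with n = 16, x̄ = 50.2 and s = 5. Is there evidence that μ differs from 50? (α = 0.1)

t = (x̄ - μ₀)/(s/√n) = (50.2 - 50)/(5/√16) = 0.16. df = 15, critical t = ±1.753. Fail to reject H₀.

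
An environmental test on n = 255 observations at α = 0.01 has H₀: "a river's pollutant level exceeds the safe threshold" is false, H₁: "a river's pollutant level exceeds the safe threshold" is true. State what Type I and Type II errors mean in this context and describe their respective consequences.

Type I (false positive): concluding that a river's pollutant level exceeds the safe threshold when it is not — shutting down a compliant factory unnecessarily. Type II (false negative): failing to conclude that a river's pollutant level exceeds the safe threshold when it is — allowing unsafe pollution to continue. Which is costlier depends on domain priorities and is a judgement call rather than a statistical fact.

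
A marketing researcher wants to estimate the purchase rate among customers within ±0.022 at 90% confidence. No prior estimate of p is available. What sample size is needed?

Conservative approach: use p = 0.5 (maximizes p(1-p) = 0.25). n = z²(0.25)/E² = 1.645²×0.25/0.022² = 1397.7 → n = 1398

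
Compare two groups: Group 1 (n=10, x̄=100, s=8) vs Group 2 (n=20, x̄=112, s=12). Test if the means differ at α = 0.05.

Pooled sp = 10.88. t = -2.849, df = 28. Critical t = ±2.048. Reject H₀.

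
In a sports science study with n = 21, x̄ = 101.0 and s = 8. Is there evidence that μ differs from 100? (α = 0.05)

t = (x̄ - μ₀)/(s/√n) = (101.0 - 100)/(8/√21) = 0.573. df = 20, critical t = ±2.086. Fail to reject H₀.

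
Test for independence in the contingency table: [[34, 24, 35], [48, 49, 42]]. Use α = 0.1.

χ² = 2.569. df = 2, critical = 4.605. Fail to reject H₀. No evidence of dependence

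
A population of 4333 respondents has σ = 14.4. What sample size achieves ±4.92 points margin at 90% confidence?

Without FPC: n₀ = (1.645×14.4/4.92)² = 23.181. With FPC: n = n₀N/(n₀+N-1) = 23.1 → n = 24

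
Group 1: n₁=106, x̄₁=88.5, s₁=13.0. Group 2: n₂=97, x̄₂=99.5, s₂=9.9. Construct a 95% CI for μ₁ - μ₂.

Difference = -11.0. SE = √(13.0²/106 + 9.9²/97) = 1.614. CI = (-14.16, -7.84)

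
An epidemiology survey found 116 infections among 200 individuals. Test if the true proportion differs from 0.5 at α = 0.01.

p̂ = 0.58, p₀ = 0.5. z = (p̂ - p₀)/√(p₀(1-p₀)/n) = 2.263. Critical: ±2.576. Fail to reject H₀.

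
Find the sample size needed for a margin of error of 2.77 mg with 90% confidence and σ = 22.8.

n = (z*σ/E)² = (1.645×22.8/2.77)² = 183.3 → n = 184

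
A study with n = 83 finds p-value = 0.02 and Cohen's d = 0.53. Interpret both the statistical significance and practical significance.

Statistically significant (p = 0.02 < 0.05). Cohen's d = 0.53 indicates a medium effect size. Both statistical and practical significance should be considered.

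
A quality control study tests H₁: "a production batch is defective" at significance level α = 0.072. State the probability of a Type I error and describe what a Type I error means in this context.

P(Type I error) = α = 0.072. A Type I error is rejecting H₀ when H₀ is actually true (false positive) — here, concluding that a production batch is defective when in fact this is not the case. Consequence: scrapping a good batch — wasted material and cost for no reason.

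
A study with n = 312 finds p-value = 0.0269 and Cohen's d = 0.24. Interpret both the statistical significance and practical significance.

Statistically significant (p = 0.0269 < 0.05). Cohen's d = 0.24 indicates a small effect size. Both statistical and practical significance should be considered.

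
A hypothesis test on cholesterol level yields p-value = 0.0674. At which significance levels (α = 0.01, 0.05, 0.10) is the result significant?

p = 0.0674. Significant at: α = 0.1.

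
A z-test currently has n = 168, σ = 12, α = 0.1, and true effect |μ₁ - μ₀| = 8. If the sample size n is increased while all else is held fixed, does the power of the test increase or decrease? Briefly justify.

Power increases: a larger n shrinks the standard error σ/√n, moving the sampling distribution under H₁ further from the critical value.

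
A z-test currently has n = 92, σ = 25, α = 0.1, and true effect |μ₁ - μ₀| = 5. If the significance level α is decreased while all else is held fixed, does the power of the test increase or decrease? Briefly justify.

Power decreases: a smaller α raises the critical value, so less of the H₁ sampling distribution falls in the rejection region.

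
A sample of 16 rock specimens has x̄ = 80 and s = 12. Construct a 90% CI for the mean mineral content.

CI = x̄ ± t*(s/√n) = 80 ± 1.753(12/√16) = (74.74, 85.26)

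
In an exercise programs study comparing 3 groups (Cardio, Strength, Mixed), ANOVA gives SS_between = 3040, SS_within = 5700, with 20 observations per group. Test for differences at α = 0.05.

df_between = 2, df_within = 57. F = MS_between/MS_within = 1520.0/100.0 = 15.2. F_crit ≈ 3.159. Reject H₀. At least one mean differs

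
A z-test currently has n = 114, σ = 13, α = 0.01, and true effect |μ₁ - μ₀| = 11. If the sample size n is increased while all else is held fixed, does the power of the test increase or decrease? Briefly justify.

Power increases: a larger n shrinks the standard error σ/√n, moving the sampling distribution under H₁ further from the critical value.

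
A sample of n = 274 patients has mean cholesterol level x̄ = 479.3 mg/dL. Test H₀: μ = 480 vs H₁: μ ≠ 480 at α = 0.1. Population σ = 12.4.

z = (x̄ - μ₀)/(σ/√n) = (479.3 - 480)/(12.4/√274) = -0.934. Critical value: ±1.645. Since |-0.934| ≤ 1.645, Fail to reject H₀.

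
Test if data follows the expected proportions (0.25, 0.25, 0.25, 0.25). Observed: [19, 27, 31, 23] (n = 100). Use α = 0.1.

Expected: [25.0, 25.0, 25.0, 25.0]. χ² = 3.2. df = 3, critical = 6.251. Fail to reject H₀.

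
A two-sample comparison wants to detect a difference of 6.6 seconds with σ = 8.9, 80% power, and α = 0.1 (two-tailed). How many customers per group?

n per group = 2(z_α/2 + z_β)²σ²/d² = 2×(1.645 + 0.84)²×8.9²/6.6² = 22.5 → n = 23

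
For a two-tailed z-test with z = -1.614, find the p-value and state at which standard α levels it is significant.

p = 2·P(Z > |-1.614|) = 2·(1 - Φ(1.614)) ≈ 0.1065. Not significant at any standard level.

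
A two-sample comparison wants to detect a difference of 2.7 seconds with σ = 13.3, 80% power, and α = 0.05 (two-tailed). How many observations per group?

n per group = 2(z_α/2 + z_β)²σ²/d² = 2×(1.96 + 0.84)²×13.3²/2.7² = 380.5 → n = 381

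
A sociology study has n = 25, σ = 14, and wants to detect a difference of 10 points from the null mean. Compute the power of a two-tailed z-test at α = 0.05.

SE = σ/√n = 14/√25 = 2.8. Non-centrality λ = d/SE = 10/2.8 = 3.571. Power ≈ Φ(λ - z_{α/2}) = Φ(3.571 - 1.96) = Φ(1.611) = 0.946.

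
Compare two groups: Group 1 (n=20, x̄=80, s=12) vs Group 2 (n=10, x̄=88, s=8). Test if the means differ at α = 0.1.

Pooled sp = 10.88. t = -1.899, df = 28. Critical t = ±1.701. Reject H₀.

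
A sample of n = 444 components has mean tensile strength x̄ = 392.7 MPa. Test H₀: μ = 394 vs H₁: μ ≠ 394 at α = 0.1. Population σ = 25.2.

z = (x̄ - μ₀)/(σ/√n) = (392.7 - 394)/(25.2/√444) = -1.087. Critical value: ±1.645. Since |-1.087| ≤ 1.645, Fail to reject H₀.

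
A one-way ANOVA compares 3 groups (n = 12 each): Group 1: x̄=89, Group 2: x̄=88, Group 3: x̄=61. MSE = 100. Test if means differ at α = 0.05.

Grand mean = 79.33. SS_between = 6056.0, MS_between = 3028.0. F = 30.28, F_crit ≈ 3.285. Reject H₀.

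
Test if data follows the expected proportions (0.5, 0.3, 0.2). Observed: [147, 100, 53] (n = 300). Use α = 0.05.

Expected: [150.0, 90.0, 60.0]. χ² = 1.988. df = 2, critical = 5.991. Fail to reject H₀.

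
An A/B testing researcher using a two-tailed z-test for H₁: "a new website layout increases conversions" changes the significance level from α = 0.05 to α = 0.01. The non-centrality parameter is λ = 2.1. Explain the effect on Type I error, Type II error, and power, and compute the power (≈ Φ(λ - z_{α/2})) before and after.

Decreasing α from 0.05 to 0.01:
• Type I error rate decreases (α is the Type I rate by definition).
• Critical value moves from z_{α/2} = 1.96 to 2.576, so power = Φ(λ - z_{α/2}) goes from Φ(2.1 - 1.96) = 0.556 to Φ(2.1 - 2.576) = 0.317.
• Type II error rate β = 1 - power therefore increases (0.444 → 0.683).
Appropriate when false positives are costly — here, rolling out a layout that doesn't actually help — wasted engineering effort.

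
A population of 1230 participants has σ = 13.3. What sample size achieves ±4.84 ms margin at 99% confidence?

Without FPC: n₀ = (2.576×13.3/4.84)² = 50.108. With FPC: n = n₀N/(n₀+N-1) = 48.2 → n = 49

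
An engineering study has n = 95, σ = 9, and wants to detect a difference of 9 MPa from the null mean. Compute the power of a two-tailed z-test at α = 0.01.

SE = σ/√n = 9/√95 = 0.923. Non-centrality λ = d/SE = 9/0.923 = 9.747. Power ≈ Φ(λ - z_{α/2}) = Φ(9.747 - 2.576) = Φ(7.171) = 1.0.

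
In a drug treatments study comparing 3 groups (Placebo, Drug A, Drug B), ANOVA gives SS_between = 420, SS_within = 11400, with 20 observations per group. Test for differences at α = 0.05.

df_between = 2, df_within = 57. F = MS_between/MS_within = 210.0/200.0 = 1.05. F_crit ≈ 3.159. Fail to reject H₀.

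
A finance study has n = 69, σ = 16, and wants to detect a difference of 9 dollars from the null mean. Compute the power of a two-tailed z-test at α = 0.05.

SE = σ/√n = 16/√69 = 1.926. Non-centrality λ = d/SE = 9/1.926 = 4.672. Power ≈ Φ(λ - z_{α/2}) = Φ(4.672 - 1.96) = Φ(2.712) = 0.997.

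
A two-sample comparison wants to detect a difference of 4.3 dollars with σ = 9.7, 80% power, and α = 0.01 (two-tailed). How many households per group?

n per group = 2(z_α/2 + z_β)²σ²/d² = 2×(2.576 + 0.84)²×9.7²/4.3² = 118.8 → n = 119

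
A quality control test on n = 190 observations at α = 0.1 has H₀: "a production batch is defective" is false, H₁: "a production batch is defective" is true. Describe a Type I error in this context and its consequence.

Type I error: rejecting H₀ when it is true — concluding that a production batch is defective when in fact it is not. Consequence: scrapping a good batch — wasted material and cost for no reason.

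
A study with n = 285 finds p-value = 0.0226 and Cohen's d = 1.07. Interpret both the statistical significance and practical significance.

Statistically significant (p = 0.0226 < 0.05). Cohen's d = 1.07 indicates a large effect size. Both statistical and practical significance should be considered.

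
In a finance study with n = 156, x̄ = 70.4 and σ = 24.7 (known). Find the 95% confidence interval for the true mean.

CI = x̄ ± z*(σ/√n) = 70.4 ± 1.96(24.7/√156) = 70.4 ± 3.88 = (66.52, 74.28)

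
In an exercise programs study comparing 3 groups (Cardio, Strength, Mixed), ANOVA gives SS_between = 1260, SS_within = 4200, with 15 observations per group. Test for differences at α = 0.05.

df_between = 2, df_within = 42. F = MS_between/MS_within = 630.0/100.0 = 6.3. F_crit ≈ 3.22. Reject H₀. At least one mean differs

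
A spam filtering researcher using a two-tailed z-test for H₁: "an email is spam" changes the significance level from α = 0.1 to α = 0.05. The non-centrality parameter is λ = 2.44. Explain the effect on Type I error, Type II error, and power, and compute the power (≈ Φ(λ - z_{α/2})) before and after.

Decreasing α from 0.1 to 0.05:
• Type I error rate decreases (α is the Type I rate by definition).
• Critical value moves from z_{α/2} = 1.645 to 1.96, so power = Φ(λ - z_{α/2}) goes from Φ(2.44 - 1.645) = 0.787 to Φ(2.44 - 1.96) = 0.684.
• Type II error rate β = 1 - power therefore increases (0.213 → 0.316).
Appropriate when false positives are costly — here, a legitimate email is sent to the spam folder and the user misses it.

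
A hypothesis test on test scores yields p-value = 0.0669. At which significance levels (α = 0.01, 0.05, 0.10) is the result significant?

p = 0.0669. Significant at: α = 0.1.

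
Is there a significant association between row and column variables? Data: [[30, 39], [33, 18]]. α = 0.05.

χ² = 5.299. df = 1, critical = 3.841. Reject H₀. Variables are dependent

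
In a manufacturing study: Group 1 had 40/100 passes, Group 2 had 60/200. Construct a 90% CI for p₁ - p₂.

p̂₁ = 0.4, p̂₂ = 0.3. Difference = 0.1. CI = (0.003, 0.197)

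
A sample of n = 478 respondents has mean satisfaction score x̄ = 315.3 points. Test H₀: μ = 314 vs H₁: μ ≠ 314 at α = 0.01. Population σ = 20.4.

z = (x̄ - μ₀)/(σ/√n) = (315.3 - 314)/(20.4/√478) = 1.393. Critical value: ±2.576. Since |1.393| ≤ 2.576, Fail to reject H₀.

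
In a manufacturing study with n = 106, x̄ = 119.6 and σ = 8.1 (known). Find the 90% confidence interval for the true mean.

CI = x̄ ± z*(σ/√n) = 119.6 ± 1.645(8.1/√106) = 119.6 ± 1.29 = (118.31, 120.89)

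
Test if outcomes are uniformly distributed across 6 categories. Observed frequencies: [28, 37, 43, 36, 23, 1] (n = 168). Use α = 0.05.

Expected = 28 each. χ² = Σ(O-E)²/E = 40.143. df = 5, critical value = 11.07. Reject H₀.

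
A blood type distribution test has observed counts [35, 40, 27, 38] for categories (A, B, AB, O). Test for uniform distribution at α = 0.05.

Expected = 35 each. χ² = Σ(O-E)²/E = 2.8. df = 3, critical value = 7.815. Fail to reject H₀.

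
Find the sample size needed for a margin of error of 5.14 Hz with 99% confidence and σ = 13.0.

n = (z*σ/E)² = (2.576×13.0/5.14)² = 42.4 → n = 43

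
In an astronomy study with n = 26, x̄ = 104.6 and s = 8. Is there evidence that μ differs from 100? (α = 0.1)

t = (x̄ - μ₀)/(s/√n) = (104.6 - 100)/(8/√26) = 2.932. df = 25, critical t = ±1.708. Reject H₀.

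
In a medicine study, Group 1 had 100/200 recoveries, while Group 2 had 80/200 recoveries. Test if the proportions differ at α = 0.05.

p̂₁ = 0.5, p̂₂ = 0.4, pooled p̂ = 0.45. z = 2.01. Critical: ±1.96. Reject H₀.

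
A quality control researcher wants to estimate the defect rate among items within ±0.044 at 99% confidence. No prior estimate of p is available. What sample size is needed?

Conservative approach: use p = 0.5 (maximizes p(1-p) = 0.25). n = z²(0.25)/E² = 2.576²×0.25/0.044² = 856.9 → n = 857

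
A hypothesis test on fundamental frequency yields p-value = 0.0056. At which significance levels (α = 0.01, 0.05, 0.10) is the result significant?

p = 0.0056. Significant at: α = 0.01, 0.05, 0.1.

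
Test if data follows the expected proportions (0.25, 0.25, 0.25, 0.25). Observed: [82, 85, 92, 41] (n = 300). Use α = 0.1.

Expected: [75.0, 75.0, 75.0, 75.0]. χ² = 21.253. df = 3, critical = 6.251. Reject H₀.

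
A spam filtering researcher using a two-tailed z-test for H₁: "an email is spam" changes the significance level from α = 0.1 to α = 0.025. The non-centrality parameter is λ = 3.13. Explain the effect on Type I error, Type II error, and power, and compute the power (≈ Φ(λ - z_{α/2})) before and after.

Decreasing α from 0.1 to 0.025:
• Type I error rate decreases (α is the Type I rate by definition).
• Critical value moves from z_{α/2} = 1.645 to 2.241, so power = Φ(λ - z_{α/2}) goes from Φ(3.13 - 1.645) = 0.931 to Φ(3.13 - 2.241) = 0.813.
• Type II error rate β = 1 - power therefore increases (0.069 → 0.187).
Appropriate when false positives are costly — here, a legitimate email is sent to the spam folder and the user misses it.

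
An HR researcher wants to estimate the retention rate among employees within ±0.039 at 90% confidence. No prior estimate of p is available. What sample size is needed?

Conservative approach: use p = 0.5 (maximizes p(1-p) = 0.25). n = z²(0.25)/E² = 1.645²×0.25/0.039² = 444.8 → n = 445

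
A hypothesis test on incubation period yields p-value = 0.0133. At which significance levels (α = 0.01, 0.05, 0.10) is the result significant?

p = 0.0133. Significant at: α = 0.05, 0.1.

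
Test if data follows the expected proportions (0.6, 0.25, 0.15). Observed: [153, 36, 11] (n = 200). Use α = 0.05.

Expected: [120.0, 50.0, 30.0]. χ² = 25.028. df = 2, critical = 5.991. Reject H₀.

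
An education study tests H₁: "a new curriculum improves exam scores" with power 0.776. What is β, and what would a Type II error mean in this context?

β = 1 - power = 1 - 0.776 = 0.224. A Type II error is failing to reject H₀ when H₀ is false (false negative) — here, failing to conclude that a new curriculum improves exam scores when in fact it is true. Consequence: keeping the old curriculum when the new one would have helped students.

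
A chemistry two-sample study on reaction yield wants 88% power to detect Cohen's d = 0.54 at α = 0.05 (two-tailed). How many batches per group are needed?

z_{α/2} = 1.96, z_β = Φ⁻¹(0.88) = 1.175. For medium effect (d = 0.54): n per group = 2(z_{α/2} + z_β)²/d² = 2(1.96 + 1.175)²/0.54² = 67.4 → 68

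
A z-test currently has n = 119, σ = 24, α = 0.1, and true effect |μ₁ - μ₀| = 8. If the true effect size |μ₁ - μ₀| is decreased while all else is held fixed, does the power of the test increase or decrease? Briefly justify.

Power decreases: a smaller true effect decreases the non-centrality λ = |μ₁ - μ₀|/(σ/√n).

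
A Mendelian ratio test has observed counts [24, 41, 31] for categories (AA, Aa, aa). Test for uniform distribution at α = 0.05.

Expected = 32 each. χ² = Σ(O-E)²/E = 4.562. df = 2, critical value = 5.991. Fail to reject H₀.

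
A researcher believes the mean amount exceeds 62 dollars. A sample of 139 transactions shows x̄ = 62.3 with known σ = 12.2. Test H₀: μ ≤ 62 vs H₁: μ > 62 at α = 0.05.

z = 0.29. Critical value: 1.645. Fail to reject H₀.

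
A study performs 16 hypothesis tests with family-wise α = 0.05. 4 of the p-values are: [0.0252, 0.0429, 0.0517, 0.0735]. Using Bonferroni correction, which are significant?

Bonferroni α = 0.05/16 = 0.00313. None of the given p-values are significant.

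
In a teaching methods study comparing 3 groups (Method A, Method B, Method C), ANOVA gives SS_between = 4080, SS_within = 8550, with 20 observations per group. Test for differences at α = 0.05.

df_between = 2, df_within = 57. F = MS_between/MS_within = 2040.0/150.0 = 13.6. F_crit ≈ 3.159. Reject H₀. At least one mean differs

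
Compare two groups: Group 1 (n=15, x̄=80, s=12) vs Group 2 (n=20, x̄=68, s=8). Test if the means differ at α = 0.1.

Pooled sp = 9.9. t = 3.55, df = 33. Critical t = ±1.692. Reject H₀.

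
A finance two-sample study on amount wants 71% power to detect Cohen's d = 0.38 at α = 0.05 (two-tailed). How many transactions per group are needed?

z_{α/2} = 1.96, z_β = Φ⁻¹(0.71) = 0.553. For small effect (d = 0.38): n per group = 2(z_{α/2} + z_β)²/d² = 2(1.96 + 0.553)²/0.38² = 87.5 → 88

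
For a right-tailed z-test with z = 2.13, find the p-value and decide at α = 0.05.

p = P(Z > 2.13) = 1 - Φ(2.13) ≈ 0.0166. Since p < 0.05, reject H₀ (significant) at α = 0.05.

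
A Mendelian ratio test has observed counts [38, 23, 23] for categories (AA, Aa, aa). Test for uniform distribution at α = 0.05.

Expected = 28 each. χ² = Σ(O-E)²/E = 5.357. df = 2, critical value = 5.991. Fail to reject H₀.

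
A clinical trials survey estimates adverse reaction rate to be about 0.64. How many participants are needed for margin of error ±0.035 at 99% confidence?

n = z²p(1-p)/E² = 2.576²×0.64×0.36/0.035² = 1248.1 → n = 1249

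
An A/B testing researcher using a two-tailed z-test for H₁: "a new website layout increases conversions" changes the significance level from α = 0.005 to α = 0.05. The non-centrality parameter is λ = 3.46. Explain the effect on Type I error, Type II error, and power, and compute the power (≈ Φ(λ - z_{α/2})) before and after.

Increasing α from 0.005 to 0.05:
• Type I error rate increases (α is the Type I rate by definition).
• Critical value moves from z_{α/2} = 2.807 to 1.96, so power = Φ(λ - z_{α/2}) goes from Φ(3.46 - 2.807) = 0.743 to Φ(3.46 - 1.96) = 0.933.
• Type II error rate β = 1 - power therefore decreases (0.257 → 0.067).
Appropriate when false negatives are costly — here, discarding a layout that would have improved conversions — lost revenue.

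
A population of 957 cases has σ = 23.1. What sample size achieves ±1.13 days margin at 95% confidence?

Without FPC: n₀ = (1.96×23.1/1.13)² = 1605.385. With FPC: n = n₀N/(n₀+N-1) = 599.8 → n = 600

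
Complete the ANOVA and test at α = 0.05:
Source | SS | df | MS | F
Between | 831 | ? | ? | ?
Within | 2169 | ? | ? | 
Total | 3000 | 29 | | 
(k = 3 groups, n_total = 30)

df_between = 2, df_within = 27. MS_between = 415.5, MS_within = 80.33. F = 5.172, F_crit ≈ 3.354. Reject H₀.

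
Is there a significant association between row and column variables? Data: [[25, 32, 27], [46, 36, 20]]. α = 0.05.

χ² = 5.802. df = 2, critical = 5.991. Fail to reject H₀. No evidence of dependence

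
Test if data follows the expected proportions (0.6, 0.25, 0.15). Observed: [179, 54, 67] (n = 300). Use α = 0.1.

Expected: [180.0, 75.0, 45.0]. χ² = 16.641. df = 2, critical = 4.605. Reject H₀.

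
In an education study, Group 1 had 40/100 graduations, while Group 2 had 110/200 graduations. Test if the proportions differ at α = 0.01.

p̂₁ = 0.4, p̂₂ = 0.55, pooled p̂ = 0.5. z = -2.449. Critical: ±2.576. Fail to reject H₀.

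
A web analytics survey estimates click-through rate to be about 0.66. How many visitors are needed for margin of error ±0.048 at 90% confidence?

n = z²p(1-p)/E² = 1.645²×0.66×0.34/0.048² = 263.6 → n = 264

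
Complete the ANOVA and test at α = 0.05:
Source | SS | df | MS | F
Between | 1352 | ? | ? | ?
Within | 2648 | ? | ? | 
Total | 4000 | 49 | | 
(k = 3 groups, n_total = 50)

df_between = 2, df_within = 47. MS_between = 676.0, MS_within = 56.34. F = 11.998, F_crit ≈ 3.195. Reject H₀.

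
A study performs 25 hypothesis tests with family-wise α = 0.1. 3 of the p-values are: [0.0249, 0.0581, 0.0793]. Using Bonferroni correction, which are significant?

Bonferroni α = 0.1/25 = 0.004. None of the given p-values are significant.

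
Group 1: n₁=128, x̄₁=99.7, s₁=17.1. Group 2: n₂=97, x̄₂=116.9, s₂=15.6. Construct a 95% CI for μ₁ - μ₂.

Difference = -17.2. SE = √(17.1²/128 + 15.6²/97) = 2.189. CI = (-21.49, -12.91)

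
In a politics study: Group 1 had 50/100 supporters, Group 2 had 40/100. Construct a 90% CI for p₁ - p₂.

p̂₁ = 0.5, p̂₂ = 0.4. Difference = 0.1. CI = (-0.015, 0.215)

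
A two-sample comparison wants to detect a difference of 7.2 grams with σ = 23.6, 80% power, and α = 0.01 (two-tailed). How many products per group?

n per group = 2(z_α/2 + z_β)²σ²/d² = 2×(2.576 + 0.84)²×23.6²/7.2² = 250.7 → n = 251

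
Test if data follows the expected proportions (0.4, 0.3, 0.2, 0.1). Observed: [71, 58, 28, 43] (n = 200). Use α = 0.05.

Expected: [80.0, 60.0, 40.0, 20.0]. χ² = 31.129. df = 3, critical = 7.815. Reject H₀.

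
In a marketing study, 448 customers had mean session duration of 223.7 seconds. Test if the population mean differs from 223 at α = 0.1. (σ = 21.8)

z = (x̄ - μ₀)/(σ/√n) = (223.7 - 223)/(21.8/√448) = 0.68. Critical value: ±1.645. Since |0.68| ≤ 1.645, Fail to reject H₀.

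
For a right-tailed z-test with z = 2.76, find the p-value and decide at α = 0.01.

p = P(Z > 2.76) = 1 - Φ(2.76) ≈ 0.0029. Since p < 0.01, reject H₀ (significant) at α = 0.01.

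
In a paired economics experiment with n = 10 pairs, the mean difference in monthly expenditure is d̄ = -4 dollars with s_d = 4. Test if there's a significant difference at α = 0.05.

t = d̄/(s_d/√n) = -4/(4/√10) = -3.162. df = 9, critical t = ±2.262. Reject H₀.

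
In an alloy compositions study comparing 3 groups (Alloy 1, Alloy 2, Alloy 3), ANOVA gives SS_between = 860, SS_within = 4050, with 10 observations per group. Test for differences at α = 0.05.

df_between = 2, df_within = 27. F = MS_between/MS_within = 430.0/150.0 = 2.867. F_crit ≈ 3.354. Fail to reject H₀.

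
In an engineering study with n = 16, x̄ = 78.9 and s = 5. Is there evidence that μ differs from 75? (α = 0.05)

t = (x̄ - μ₀)/(s/√n) = (78.9 - 75)/(5/√16) = 3.12. df = 15, critical t = ±2.131. Reject H₀.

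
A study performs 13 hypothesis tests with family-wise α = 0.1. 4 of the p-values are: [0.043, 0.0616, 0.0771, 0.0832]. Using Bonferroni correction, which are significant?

Bonferroni α = 0.1/13 = 0.00769. None of the given p-values are significant.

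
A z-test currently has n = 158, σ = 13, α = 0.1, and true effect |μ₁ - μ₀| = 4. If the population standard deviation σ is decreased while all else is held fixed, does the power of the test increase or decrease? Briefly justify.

Power increases: a smaller σ shrinks the standard error σ/√n, moving the sampling distribution under H₁ further from the critical value.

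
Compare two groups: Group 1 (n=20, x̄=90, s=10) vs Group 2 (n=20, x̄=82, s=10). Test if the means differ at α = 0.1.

Pooled sp = 10.0. t = 2.53, df = 38. Critical t = ±1.686. Reject H₀.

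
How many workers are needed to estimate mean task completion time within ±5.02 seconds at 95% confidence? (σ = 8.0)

n = (z*σ/E)² = (1.96×8.0/5.02)² = 9.8 → n = 10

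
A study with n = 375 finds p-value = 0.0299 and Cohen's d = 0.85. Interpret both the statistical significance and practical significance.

Statistically significant (p = 0.0299 < 0.05). Cohen's d = 0.85 indicates a large effect size. Both statistical and practical significance should be considered.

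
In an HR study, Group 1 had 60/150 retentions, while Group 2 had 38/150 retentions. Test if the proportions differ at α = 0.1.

p̂₁ = 0.4, p̂₂ = 0.253, pooled p̂ = 0.327. z = 2.708. Critical: ±1.645. Reject H₀.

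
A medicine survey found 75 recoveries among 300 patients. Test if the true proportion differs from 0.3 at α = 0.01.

p̂ = 0.25, p₀ = 0.3. z = (p̂ - p₀)/√(p₀(1-p₀)/n) = -1.89. Critical: ±2.576. Fail to reject H₀.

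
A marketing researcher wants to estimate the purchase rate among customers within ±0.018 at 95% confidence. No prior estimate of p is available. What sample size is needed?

Conservative approach: use p = 0.5 (maximizes p(1-p) = 0.25). n = z²(0.25)/E² = 1.96²×0.25/0.018² = 2964.2 → n = 2965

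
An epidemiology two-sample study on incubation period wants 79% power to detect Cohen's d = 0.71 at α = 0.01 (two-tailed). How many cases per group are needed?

z_{α/2} = 2.576, z_β = Φ⁻¹(0.79) = 0.806. For medium effect (d = 0.71): n per group = 2(z_{α/2} + z_β)²/d² = 2(2.576 + 0.806)²/0.71² = 45.4 → 46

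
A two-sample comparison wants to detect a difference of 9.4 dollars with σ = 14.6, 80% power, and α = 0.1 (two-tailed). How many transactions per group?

n per group = 2(z_α/2 + z_β)²σ²/d² = 2×(1.645 + 0.84)²×14.6²/9.4² = 29.8 → n = 30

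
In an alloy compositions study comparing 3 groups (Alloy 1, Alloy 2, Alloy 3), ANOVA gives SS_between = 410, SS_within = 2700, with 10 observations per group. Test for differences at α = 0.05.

df_between = 2, df_within = 27. F = MS_between/MS_within = 205.0/100.0 = 2.05. F_crit ≈ 3.354. Fail to reject H₀.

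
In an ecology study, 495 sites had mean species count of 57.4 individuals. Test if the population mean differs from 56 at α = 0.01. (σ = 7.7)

z = (x̄ - μ₀)/(σ/√n) = (57.4 - 56)/(7.7/√495) = 4.045. Critical value: ±2.576. Since |4.045| > 2.576, Reject H₀.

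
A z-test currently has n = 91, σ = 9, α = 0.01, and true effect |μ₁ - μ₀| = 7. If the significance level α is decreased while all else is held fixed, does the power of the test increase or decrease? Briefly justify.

Power decreases: a smaller α raises the critical value, so less of the H₁ sampling distribution falls in the rejection region.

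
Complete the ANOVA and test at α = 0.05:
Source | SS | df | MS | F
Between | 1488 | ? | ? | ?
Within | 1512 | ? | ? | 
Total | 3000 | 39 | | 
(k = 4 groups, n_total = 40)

df_between = 3, df_within = 36. MS_between = 496.0, MS_within = 42.0. F = 11.81, F_crit ≈ 2.866. Reject H₀.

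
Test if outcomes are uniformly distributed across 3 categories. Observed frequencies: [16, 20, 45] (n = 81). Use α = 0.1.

Expected = 27 each. χ² = Σ(O-E)²/E = 18.296. df = 2, critical value = 4.605. Reject H₀.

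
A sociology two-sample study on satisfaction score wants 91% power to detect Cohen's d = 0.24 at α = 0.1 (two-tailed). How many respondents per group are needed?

z_{α/2} = 1.645, z_β = Φ⁻¹(0.91) = 1.341. For small effect (d = 0.24): n per group = 2(z_{α/2} + z_β)²/d² = 2(1.645 + 1.341)²/0.24² = 309.6 → 310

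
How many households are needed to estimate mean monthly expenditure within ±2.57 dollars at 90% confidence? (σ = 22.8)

n = (z*σ/E)² = (1.645×22.8/2.57)² = 213.0 → n = 213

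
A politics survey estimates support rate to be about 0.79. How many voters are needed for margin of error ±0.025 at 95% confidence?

n = z²p(1-p)/E² = 1.96²×0.79×0.21/0.025² = 1019.7 → n = 1020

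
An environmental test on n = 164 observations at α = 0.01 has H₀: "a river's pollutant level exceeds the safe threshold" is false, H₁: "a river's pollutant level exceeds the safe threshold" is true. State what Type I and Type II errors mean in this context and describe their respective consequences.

Type I (false positive): concluding that a river's pollutant level exceeds the safe threshold when it is not — shutting down a compliant factory unnecessarily. Type II (false negative): failing to conclude that a river's pollutant level exceeds the safe threshold when it is — allowing unsafe pollution to continue. Which is costlier depends on domain priorities and is a judgement call rather than a statistical fact.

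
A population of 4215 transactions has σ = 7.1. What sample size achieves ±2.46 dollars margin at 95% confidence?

Without FPC: n₀ = (1.96×7.1/2.46)² = 32.001. With FPC: n = n₀N/(n₀+N-1) = 31.8 → n = 32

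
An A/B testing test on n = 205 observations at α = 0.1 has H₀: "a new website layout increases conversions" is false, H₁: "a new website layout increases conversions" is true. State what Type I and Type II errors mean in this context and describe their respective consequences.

Type I (false positive): concluding that a new website layout increases conversions when it is not — rolling out a layout that doesn't actually help — wasted engineering effort. Type II (false negative): failing to conclude that a new website layout increases conversions when it is — discarding a layout that would have improved conversions — lost revenue. Which is costlier depends on domain priorities and is a judgement call rather than a statistical fact.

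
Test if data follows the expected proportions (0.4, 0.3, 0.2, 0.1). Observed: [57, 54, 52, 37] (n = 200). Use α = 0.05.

Expected: [80.0, 60.0, 40.0, 20.0]. χ² = 25.262. df = 3, critical = 7.815. Reject H₀.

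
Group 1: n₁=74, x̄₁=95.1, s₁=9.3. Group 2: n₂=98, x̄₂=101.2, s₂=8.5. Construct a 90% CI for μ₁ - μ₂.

Difference = -6.1. SE = √(9.3²/74 + 8.5²/98) = 1.381. CI = (-8.37, -3.83)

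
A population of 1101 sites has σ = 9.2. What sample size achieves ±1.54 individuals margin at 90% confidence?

Without FPC: n₀ = (1.645×9.2/1.54)² = 96.575. With FPC: n = n₀N/(n₀+N-1) = 88.9 → n = 89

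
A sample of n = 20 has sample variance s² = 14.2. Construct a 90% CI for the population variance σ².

df = 19. χ²_{0.05} = 30.144, χ²_{0.95} = 10.117. CI for σ² = ((n-1)s²/χ²_{α/2}, (n-1)s²/χ²_{1-α/2}) = (19·14.2/30.144, 19·14.2/10.117) = (8.95, 26.67)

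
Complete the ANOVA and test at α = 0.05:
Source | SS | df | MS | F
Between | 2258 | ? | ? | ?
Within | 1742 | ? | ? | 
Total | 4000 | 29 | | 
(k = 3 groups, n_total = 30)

df_between = 2, df_within = 27. MS_between = 1129.0, MS_within = 64.52. F = 17.499, F_crit ≈ 3.354. Reject H₀.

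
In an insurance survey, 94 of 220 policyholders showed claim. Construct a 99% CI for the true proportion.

p̂ = 0.427. CI = p̂ ± z*√(p̂(1-p̂)/n) = (0.341, 0.513)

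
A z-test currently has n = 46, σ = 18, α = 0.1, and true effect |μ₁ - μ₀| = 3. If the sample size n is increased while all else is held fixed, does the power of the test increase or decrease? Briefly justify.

Power increases: a larger n shrinks the standard error σ/√n, moving the sampling distribution under H₁ further from the critical value.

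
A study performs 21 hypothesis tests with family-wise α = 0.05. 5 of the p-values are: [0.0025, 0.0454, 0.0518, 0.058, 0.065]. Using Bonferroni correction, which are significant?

Bonferroni α = 0.05/21 = 0.00238. None of the given p-values are significant.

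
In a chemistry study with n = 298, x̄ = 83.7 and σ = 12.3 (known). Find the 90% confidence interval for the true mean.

CI = x̄ ± z*(σ/√n) = 83.7 ± 1.645(12.3/√298) = 83.7 ± 1.17 = (82.53, 84.87)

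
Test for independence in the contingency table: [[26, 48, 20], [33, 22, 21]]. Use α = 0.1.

χ² = 8.704. df = 2, critical = 4.605. Reject H₀. Variables are dependent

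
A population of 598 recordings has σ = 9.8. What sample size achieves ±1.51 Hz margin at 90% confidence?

Without FPC: n₀ = (1.645×9.8/1.51)² = 113.98. With FPC: n = n₀N/(n₀+N-1) = 95.9 → n = 96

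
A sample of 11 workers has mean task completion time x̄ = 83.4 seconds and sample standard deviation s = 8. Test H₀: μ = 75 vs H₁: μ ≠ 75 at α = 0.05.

t = (x̄ - μ₀)/(s/√n) = (83.4 - 75)/(8/√11) = 3.482. df = 10, critical t = ±2.228. Reject H₀.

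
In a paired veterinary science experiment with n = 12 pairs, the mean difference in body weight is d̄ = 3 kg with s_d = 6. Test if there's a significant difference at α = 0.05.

t = d̄/(s_d/√n) = 3/(6/√12) = 1.732. df = 11, critical t = ±2.201. Fail to reject H₀.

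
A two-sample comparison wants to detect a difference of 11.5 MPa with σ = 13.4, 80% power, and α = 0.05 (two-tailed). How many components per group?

n per group = 2(z_α/2 + z_β)²σ²/d² = 2×(1.96 + 0.84)²×13.4²/11.5² = 21.3 → n = 22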